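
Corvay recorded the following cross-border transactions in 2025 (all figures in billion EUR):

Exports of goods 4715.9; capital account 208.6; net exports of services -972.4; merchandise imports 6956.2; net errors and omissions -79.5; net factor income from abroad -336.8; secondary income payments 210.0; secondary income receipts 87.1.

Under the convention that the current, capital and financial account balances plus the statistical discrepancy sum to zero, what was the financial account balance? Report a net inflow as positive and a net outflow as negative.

3543.3

Goods balance = 4715.9 - 6956.2 = -2240.3
Services balance = -972.4
Trade balance (goods + services) = -2240.3 + (-972.4) = -3212.7
Net primary income = -336.8
Net secondary income = 87.1 - 210.0 = -122.9
Current account = -3212.7 + (-336.8) + (-122.9) = -3672.4
Financial account = -(-3672.4 + 208.6 + (-79.5)) = 3543.3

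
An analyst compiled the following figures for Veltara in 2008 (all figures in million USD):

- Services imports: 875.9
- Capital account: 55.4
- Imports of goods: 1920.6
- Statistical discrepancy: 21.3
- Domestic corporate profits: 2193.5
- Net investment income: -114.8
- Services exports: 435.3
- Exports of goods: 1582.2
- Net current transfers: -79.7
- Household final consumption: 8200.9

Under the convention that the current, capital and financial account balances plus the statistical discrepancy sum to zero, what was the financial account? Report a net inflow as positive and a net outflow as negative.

896.8

Goods balance = 1582.2 - 1920.6 = -338.4
Services balance = 435.3 - 875.9 = -440.6
Trade balance (goods + services) = -338.4 + (-440.6) = -779.0
Net primary income = -114.8
Net secondary income = -79.7
Current account = -779.0 + (-114.8) + (-79.7) = -973.5
Financial account = -(-973.5 + 55.4 + 21.3) = 896.8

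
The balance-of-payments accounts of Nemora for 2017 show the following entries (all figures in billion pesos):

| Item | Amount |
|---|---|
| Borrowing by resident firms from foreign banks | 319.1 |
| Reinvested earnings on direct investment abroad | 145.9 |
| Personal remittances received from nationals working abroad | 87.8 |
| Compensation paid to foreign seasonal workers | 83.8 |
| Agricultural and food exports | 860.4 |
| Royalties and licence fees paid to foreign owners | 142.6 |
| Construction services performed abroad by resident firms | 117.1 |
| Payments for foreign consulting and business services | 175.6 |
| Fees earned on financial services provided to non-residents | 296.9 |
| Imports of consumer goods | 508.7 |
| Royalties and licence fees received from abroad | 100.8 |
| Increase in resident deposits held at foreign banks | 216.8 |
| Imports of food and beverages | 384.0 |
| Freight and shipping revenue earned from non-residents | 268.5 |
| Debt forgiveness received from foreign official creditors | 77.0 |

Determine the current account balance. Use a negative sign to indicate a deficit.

582.7

Goods: 860.4 - 384.0 - 508.7 = -32.3
Services: 100.8 - 142.6 + 296.9 + 117.1 - 175.6 + 268.5 = 465.1
Primary income: -83.8 + 145.9 = 62.1
Secondary income: 87.8
Current account = (-32.3) + 465.1 + 62.1 + 87.8 = 582.7
(Excluded from the current account — financial account: borrowing by resident firms from foreign banks 319.1, increase in resident deposits held at foreign banks 216.8; capital account: debt forgiveness received from foreign official creditors 77.0.)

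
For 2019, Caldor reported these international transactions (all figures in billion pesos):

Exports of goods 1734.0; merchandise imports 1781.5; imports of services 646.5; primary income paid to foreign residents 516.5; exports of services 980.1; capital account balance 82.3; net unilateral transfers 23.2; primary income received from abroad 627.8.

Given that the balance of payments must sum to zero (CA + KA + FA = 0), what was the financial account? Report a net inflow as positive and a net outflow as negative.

-502.9

Goods balance = 1734.0 - 1781.5 = -47.5
Services balance = 980.1 - 646.5 = 333.6
Trade balance (goods + services) = -47.5 + 333.6 = 286.1
Net primary income = 627.8 - 516.5 = 111.3
Net secondary income = 23.2
Current account = 286.1 + 111.3 + 23.2 = 420.6
Financial account = -(420.6 + 82.3) = -502.9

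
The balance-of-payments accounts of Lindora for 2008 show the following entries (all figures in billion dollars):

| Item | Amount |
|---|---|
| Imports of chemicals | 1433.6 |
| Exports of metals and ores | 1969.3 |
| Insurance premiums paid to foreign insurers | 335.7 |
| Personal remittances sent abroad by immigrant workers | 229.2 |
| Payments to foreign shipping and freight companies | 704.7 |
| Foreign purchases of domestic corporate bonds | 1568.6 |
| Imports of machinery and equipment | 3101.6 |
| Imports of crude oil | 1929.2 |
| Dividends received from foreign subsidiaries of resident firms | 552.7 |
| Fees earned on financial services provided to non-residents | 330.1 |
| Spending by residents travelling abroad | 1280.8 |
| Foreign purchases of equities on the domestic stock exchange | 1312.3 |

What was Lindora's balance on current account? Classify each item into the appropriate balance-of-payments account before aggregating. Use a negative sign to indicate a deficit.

-6162.7

Goods: -1433.6 - 1929.2 - 3101.6 + 1969.3 = -4495.1
Services: 330.1 - 335.7 - 1280.8 - 704.7 = -1991.1
Primary income: 552.7
Secondary income: -229.2
Current account = (-4495.1) + (-1991.1) + 552.7 + (-229.2) = -6162.7
(Excluded from the current account — financial account: foreign purchases of domestic corporate bonds 1568.6, foreign purchases of equities on the domestic stock exchange 1312.3.)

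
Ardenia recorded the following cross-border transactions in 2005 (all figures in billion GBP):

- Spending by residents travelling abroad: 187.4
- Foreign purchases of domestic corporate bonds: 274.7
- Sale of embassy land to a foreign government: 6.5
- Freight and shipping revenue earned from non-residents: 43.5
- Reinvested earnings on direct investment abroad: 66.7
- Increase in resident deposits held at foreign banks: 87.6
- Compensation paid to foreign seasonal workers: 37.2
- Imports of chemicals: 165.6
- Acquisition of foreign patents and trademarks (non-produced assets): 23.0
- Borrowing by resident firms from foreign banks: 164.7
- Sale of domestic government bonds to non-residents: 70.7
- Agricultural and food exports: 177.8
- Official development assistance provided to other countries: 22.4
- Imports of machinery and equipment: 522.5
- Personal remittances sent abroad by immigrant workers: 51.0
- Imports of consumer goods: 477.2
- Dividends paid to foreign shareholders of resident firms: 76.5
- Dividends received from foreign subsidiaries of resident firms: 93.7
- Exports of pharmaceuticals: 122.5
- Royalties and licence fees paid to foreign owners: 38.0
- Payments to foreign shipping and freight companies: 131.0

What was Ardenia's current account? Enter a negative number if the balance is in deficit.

Goods: -165.6 - 522.5 + 177.8 - 477.2 + 122.5 = -865.0
Services: 43.5 - 187.4 - 131.0 - 38.0 = -312.9
Primary income: -37.2 - 76.5 + 66.7 + 93.7 = 46.7
Secondary income: -51.0 - 22.4 = -73.4
Current account = (-865.0) + (-312.9) + 46.7 + (-73.4) = -1204.6
(Excluded from the current account — financial account: foreign purchases of domestic corporate bonds 274.7, increase in resident deposits held at foreign banks 87.6, borrowing by resident firms from foreign banks 164.7, sale of domestic government bonds to non-residents 70.7; capital account: sale of embassy land to a foreign government 6.5, acquisition of foreign patents and trademarks (non-produced assets) 23.0.)

-1204.6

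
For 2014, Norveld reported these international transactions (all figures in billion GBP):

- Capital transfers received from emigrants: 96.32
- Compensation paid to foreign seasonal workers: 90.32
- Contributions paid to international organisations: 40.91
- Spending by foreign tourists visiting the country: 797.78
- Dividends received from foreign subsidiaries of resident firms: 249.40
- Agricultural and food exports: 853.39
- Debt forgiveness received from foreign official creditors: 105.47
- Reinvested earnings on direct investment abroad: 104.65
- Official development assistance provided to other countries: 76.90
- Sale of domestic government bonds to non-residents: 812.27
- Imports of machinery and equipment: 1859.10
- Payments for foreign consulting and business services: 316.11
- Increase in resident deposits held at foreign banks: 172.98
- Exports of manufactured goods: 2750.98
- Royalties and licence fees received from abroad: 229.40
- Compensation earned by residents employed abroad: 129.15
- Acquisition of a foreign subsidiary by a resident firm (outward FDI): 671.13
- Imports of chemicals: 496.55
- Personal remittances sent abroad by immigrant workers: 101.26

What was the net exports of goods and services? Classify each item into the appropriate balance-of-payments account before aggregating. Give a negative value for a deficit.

Goods: -1859.10 - 496.55 + 2750.98 + 853.39 = 1248.72
Services: 229.40 - 316.11 + 797.78 = 711.07
Trade balance = 1248.72 + 711.07 = 1959.79
(Excluded from the trade balance — capital account: capital transfers received from emigrants 96.32, debt forgiveness received from foreign official creditors 105.47; primary income: compensation paid to foreign seasonal workers 90.32, dividends received from foreign subsidiaries of resident firms 249.40, reinvested earnings on direct investment abroad 104.65, compensation earned by residents employed abroad 129.15; secondary income: contributions paid to international organisations 40.91, official development assistance provided to other countries 76.90, personal remittances sent abroad by immigrant workers 101.26; financial account: sale of domestic government bonds to non-residents 812.27, increase in resident deposits held at foreign banks 172.98, acquisition of a foreign subsidiary by a resident firm (outward FDI) 671.13.)

1959.79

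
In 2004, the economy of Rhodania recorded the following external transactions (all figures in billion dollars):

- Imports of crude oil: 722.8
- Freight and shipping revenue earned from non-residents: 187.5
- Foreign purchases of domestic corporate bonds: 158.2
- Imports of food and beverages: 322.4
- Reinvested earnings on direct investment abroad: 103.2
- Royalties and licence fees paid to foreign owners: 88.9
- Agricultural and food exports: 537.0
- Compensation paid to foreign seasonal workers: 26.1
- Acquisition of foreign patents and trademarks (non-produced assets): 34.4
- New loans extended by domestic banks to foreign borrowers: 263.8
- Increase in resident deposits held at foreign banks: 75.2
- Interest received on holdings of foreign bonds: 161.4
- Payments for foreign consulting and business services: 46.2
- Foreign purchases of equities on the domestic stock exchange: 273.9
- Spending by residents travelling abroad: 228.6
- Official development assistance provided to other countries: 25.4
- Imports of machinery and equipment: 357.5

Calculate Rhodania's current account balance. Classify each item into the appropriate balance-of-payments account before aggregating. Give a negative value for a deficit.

-828.8

Goods: -357.5 + 537.0 - 322.4 - 722.8 = -865.7
Services: -46.2 + 187.5 - 88.9 - 228.6 = -176.2
Primary income: 161.4 + 103.2 - 26.1 = 238.5
Secondary income: -25.4
Current account = (-865.7) + (-176.2) + 238.5 + (-25.4) = -828.8
(Excluded from the current account — financial account: foreign purchases of domestic corporate bonds 158.2, new loans extended by domestic banks to foreign borrowers 263.8, increase in resident deposits held at foreign banks 75.2, foreign purchases of equities on the domestic stock exchange 273.9; capital account: acquisition of foreign patents and trademarks (non-produced assets) 34.4.)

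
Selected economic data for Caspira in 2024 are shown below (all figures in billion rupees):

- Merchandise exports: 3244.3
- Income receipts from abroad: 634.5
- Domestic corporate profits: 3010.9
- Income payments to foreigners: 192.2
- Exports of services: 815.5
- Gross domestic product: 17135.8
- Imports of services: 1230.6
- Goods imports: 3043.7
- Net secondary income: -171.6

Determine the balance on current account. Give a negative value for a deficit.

56.2

Goods balance = 3244.3 - 3043.7 = 200.6
Services balance = 815.5 - 1230.6 = -415.1
Trade balance (goods + services) = 200.6 + (-415.1) = -214.5
Net primary income = 634.5 - 192.2 = 442.3
Net secondary income = -171.6
Current account = -214.5 + 442.3 + (-171.6) = 56.2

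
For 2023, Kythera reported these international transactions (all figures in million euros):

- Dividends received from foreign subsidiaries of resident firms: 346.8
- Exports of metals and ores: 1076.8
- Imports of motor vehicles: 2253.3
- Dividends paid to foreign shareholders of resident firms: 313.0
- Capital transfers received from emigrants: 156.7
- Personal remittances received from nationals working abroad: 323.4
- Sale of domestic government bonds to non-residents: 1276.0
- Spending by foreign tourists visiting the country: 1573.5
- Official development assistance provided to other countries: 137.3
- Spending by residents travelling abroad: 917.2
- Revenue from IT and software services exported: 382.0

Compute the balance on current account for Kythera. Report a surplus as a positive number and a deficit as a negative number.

Goods: 1076.8 - 2253.3 = -1176.5
Services: -917.2 + 1573.5 + 382.0 = 1038.3
Primary income: -313.0 + 346.8 = 33.8
Secondary income: -137.3 + 323.4 = 186.1
Current account = (-1176.5) + 1038.3 + 33.8 + 186.1 = 81.7
(Excluded from the current account — capital account: capital transfers received from emigrants 156.7; financial account: sale of domestic government bonds to non-residents 1276.0.)

81.7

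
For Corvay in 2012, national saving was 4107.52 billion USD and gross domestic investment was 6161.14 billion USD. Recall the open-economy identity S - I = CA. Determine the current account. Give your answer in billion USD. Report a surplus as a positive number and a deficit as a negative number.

-2053.62

S - I = CA (net lending to the rest of the world).
CA = S - I = 4107.52 - 6161.14 = -2053.62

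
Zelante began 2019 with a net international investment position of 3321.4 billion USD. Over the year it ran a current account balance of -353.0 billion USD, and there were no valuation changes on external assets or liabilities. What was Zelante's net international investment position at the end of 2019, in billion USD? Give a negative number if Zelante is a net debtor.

With no valuation effects, change in NIIP = current account = -353.0
End-of-year NIIP = 3321.4 + (-353.0) = 2968.4

2968.4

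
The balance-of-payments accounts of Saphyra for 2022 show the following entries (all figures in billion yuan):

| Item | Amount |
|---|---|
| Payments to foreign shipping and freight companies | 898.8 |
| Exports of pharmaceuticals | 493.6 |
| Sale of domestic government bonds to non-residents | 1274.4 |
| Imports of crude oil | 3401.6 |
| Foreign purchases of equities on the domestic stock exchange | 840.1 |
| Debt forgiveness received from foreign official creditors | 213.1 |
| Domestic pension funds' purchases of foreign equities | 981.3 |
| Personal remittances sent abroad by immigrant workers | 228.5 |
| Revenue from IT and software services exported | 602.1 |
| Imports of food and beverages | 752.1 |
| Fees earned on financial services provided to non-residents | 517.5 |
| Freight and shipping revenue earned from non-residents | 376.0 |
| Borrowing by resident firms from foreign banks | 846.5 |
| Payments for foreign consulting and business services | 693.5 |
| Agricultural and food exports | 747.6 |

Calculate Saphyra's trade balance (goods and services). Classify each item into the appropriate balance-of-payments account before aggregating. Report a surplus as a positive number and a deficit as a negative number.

-3009.2

Goods: -3401.6 + 747.6 - 752.1 + 493.6 = -2912.5
Services: -898.8 + 376.0 + 517.5 - 693.5 + 602.1 = -96.7
Trade balance = -2912.5 + (-96.7) = -3009.2
(Excluded from the trade balance — financial account: sale of domestic government bonds to non-residents 1274.4, foreign purchases of equities on the domestic stock exchange 840.1, domestic pension funds' purchases of foreign equities 981.3, borrowing by resident firms from foreign banks 846.5; capital account: debt forgiveness received from foreign official creditors 213.1; secondary income: personal remittances sent abroad by immigrant workers 228.5.)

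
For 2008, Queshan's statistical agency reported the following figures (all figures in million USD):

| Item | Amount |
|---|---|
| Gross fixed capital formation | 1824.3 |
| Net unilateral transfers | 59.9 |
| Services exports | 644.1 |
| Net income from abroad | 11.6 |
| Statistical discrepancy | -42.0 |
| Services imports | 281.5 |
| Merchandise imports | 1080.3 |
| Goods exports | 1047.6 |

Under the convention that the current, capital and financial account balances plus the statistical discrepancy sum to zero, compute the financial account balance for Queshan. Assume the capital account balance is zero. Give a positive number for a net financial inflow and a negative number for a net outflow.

Goods balance = 1047.6 - 1080.3 = -32.7
Services balance = 644.1 - 281.5 = 362.6
Trade balance (goods + services) = -32.7 + 362.6 = 329.9
Net primary income = 11.6
Net secondary income = 59.9
Current account = 329.9 + 11.6 + 59.9 = 401.4
Financial account = -(401.4 + (-42.0)) = -359.4

-359.4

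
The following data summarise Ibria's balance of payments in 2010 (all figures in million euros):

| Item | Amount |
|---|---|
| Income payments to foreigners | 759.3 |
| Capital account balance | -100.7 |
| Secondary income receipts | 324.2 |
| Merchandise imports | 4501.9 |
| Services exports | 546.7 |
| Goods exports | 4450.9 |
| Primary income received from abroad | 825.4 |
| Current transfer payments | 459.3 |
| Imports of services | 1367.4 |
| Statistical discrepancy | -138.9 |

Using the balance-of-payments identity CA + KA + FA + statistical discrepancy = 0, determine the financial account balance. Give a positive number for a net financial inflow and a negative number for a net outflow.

1180.3

Goods balance = 4450.9 - 4501.9 = -51.0
Services balance = 546.7 - 1367.4 = -820.7
Trade balance (goods + services) = -51.0 + (-820.7) = -871.7
Net primary income = 825.4 - 759.3 = 66.1
Net secondary income = 324.2 - 459.3 = -135.1
Current account = -871.7 + 66.1 + (-135.1) = -940.7
Financial account = -(-940.7 + (-100.7) + (-138.9)) = 1180.3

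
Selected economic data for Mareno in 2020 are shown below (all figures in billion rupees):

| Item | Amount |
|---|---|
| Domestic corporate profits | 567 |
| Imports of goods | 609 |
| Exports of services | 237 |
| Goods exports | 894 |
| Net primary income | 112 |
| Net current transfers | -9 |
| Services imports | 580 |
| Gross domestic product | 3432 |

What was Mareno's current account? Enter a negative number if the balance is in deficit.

45

Goods balance = 894 - 609 = 285
Services balance = 237 - 580 = -343
Trade balance (goods + services) = 285 + (-343) = -58
Net primary income = 112
Net secondary income = -9
Current account = -58 + 112 + (-9) = 45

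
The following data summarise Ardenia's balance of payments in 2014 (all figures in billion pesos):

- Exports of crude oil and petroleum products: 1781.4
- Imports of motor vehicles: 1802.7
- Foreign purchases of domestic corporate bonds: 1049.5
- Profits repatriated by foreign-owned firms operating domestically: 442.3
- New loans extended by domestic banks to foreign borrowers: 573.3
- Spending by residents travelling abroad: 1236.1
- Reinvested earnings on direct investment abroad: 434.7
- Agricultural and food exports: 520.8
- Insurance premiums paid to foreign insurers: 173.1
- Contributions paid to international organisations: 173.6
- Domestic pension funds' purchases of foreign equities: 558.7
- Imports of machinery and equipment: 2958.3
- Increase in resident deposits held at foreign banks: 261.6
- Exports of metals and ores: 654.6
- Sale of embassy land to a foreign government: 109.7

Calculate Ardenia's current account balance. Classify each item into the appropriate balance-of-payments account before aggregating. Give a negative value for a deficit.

Goods: -1802.7 + 1781.4 + 654.6 - 2958.3 + 520.8 = -1804.2
Services: -173.1 - 1236.1 = -1409.2
Primary income: 434.7 - 442.3 = -7.6
Secondary income: -173.6
Current account = (-1804.2) + (-1409.2) + (-7.6) + (-173.6) = -3394.6
(Excluded from the current account — financial account: foreign purchases of domestic corporate bonds 1049.5, new loans extended by domestic banks to foreign borrowers 573.3, domestic pension funds' purchases of foreign equities 558.7, increase in resident deposits held at foreign banks 261.6; capital account: sale of embassy land to a foreign government 109.7.)

-3394.6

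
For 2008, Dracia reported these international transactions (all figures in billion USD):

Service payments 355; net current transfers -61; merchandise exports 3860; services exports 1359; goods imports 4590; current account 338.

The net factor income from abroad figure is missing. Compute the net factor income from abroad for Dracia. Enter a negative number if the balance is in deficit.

Current account = goods balance + services balance + net primary income + net secondary income
Sum of the known components = 213
Net factor income from abroad = CA - (known components) = 338 - 213 = 125

125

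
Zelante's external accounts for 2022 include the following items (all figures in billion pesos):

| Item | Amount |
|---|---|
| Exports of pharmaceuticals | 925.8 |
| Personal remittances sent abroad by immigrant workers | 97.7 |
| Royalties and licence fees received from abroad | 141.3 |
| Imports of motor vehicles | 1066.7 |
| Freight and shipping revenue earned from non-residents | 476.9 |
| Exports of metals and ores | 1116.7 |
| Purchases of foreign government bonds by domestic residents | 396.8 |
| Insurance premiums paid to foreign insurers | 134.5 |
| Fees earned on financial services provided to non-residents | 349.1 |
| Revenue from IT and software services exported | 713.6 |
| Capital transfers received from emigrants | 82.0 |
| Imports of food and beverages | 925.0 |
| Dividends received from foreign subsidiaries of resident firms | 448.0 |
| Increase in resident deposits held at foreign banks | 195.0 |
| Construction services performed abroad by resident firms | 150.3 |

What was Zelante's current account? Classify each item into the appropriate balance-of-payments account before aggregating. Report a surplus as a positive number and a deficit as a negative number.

Goods: -1066.7 + 1116.7 + 925.8 - 925.0 = 50.8
Services: -134.5 + 141.3 + 713.6 + 150.3 + 476.9 + 349.1 = 1696.7
Primary income: 448.0
Secondary income: -97.7
Current account = 50.8 + 1696.7 + 448.0 + (-97.7) = 2097.8
(Excluded from the current account — financial account: purchases of foreign government bonds by domestic residents 396.8, increase in resident deposits held at foreign banks 195.0; capital account: capital transfers received from emigrants 82.0.)

2097.8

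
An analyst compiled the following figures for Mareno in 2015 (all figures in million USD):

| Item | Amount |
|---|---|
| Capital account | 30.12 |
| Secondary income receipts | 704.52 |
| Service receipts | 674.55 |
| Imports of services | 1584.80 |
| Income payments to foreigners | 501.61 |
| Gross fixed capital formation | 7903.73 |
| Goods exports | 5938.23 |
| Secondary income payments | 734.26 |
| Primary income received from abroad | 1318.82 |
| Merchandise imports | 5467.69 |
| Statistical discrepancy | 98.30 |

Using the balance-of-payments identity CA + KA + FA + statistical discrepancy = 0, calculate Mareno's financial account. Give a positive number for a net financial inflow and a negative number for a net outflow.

Goods balance = 5938.23 - 5467.69 = 470.54
Services balance = 674.55 - 1584.80 = -910.25
Trade balance (goods + services) = 470.54 + (-910.25) = -439.71
Net primary income = 1318.82 - 501.61 = 817.21
Net secondary income = 704.52 - 734.26 = -29.74
Current account = -439.71 + 817.21 + (-29.74) = 347.76
Financial account = -(347.76 + 30.12 + 98.30) = -476.18

-476.18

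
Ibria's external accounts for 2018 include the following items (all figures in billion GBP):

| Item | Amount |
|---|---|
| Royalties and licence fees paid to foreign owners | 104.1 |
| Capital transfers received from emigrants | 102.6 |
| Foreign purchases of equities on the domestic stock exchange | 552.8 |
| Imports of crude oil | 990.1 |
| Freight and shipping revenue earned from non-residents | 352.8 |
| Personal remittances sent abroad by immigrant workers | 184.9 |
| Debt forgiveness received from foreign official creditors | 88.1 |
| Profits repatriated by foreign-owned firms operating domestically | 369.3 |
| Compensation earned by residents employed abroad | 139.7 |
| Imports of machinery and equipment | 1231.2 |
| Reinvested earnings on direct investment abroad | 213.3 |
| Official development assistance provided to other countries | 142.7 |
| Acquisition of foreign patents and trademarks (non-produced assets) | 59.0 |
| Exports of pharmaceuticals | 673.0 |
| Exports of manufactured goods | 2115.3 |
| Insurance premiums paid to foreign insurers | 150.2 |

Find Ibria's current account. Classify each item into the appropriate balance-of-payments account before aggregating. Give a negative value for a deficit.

321.6

Goods: -1231.2 + 673.0 - 990.1 + 2115.3 = 567.0
Services: -150.2 - 104.1 + 352.8 = 98.5
Primary income: -369.3 + 139.7 + 213.3 = -16.3
Secondary income: -142.7 - 184.9 = -327.6
Current account = 567.0 + 98.5 + (-16.3) + (-327.6) = 321.6
(Excluded from the current account — capital account: capital transfers received from emigrants 102.6, debt forgiveness received from foreign official creditors 88.1, acquisition of foreign patents and trademarks (non-produced assets) 59.0; financial account: foreign purchases of equities on the domestic stock exchange 552.8.)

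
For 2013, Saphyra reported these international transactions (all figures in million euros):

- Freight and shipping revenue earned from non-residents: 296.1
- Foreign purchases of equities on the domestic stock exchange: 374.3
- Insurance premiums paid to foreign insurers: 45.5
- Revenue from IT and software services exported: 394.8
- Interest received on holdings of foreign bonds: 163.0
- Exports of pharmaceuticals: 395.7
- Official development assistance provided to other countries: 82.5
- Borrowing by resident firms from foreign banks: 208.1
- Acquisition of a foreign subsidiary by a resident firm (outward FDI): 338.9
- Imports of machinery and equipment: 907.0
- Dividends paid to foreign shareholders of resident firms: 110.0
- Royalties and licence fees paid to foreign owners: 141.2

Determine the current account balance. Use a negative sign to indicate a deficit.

Goods: 395.7 - 907.0 = -511.3
Services: -141.2 + 296.1 - 45.5 + 394.8 = 504.2
Primary income: 163.0 - 110.0 = 53.0
Secondary income: -82.5
Current account = (-511.3) + 504.2 + 53.0 + (-82.5) = -36.6
(Excluded from the current account — financial account: foreign purchases of equities on the domestic stock exchange 374.3, borrowing by resident firms from foreign banks 208.1, acquisition of a foreign subsidiary by a resident firm (outward FDI) 338.9.)

-36.6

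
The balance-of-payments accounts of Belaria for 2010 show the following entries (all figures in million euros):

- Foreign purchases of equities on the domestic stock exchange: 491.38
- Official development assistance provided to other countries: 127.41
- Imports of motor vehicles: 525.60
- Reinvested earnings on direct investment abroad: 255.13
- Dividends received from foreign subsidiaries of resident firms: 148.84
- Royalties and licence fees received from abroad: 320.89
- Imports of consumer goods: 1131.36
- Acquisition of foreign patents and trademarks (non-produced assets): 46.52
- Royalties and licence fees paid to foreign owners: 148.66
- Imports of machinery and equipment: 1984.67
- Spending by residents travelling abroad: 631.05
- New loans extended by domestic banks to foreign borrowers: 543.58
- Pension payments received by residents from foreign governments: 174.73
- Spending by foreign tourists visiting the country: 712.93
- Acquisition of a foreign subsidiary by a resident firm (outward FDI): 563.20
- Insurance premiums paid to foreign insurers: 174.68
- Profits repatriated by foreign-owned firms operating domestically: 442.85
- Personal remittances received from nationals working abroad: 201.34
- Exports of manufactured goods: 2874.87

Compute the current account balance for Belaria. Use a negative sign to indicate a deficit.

Goods: 2874.87 - 1131.36 - 525.60 - 1984.67 = -766.76
Services: -148.66 - 631.05 - 174.68 + 320.89 + 712.93 = 79.43
Primary income: 255.13 + 148.84 - 442.85 = -38.88
Secondary income: -127.41 + 174.73 + 201.34 = 248.66
Current account = (-766.76) + 79.43 + (-38.88) + 248.66 = -477.55
(Excluded from the current account — financial account: foreign purchases of equities on the domestic stock exchange 491.38, new loans extended by domestic banks to foreign borrowers 543.58, acquisition of a foreign subsidiary by a resident firm (outward FDI) 563.20; capital account: acquisition of foreign patents and trademarks (non-produced assets) 46.52.)

-477.55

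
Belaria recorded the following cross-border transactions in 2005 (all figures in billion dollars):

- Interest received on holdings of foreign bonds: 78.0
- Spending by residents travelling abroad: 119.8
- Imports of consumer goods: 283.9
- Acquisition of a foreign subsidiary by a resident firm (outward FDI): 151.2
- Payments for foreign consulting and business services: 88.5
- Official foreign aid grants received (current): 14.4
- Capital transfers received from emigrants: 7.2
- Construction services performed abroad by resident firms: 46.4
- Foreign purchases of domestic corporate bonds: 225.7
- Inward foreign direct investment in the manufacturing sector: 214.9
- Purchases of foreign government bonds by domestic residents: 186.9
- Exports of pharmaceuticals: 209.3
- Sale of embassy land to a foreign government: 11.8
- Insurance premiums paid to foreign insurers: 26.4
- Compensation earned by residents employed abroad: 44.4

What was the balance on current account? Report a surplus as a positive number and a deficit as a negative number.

Goods: 209.3 - 283.9 = -74.6
Services: -119.8 + 46.4 - 88.5 - 26.4 = -188.3
Primary income: 78.0 + 44.4 = 122.4
Secondary income: 14.4
Current account = (-74.6) + (-188.3) + 122.4 + 14.4 = -126.1
(Excluded from the current account — financial account: acquisition of a foreign subsidiary by a resident firm (outward FDI) 151.2, foreign purchases of domestic corporate bonds 225.7, inward foreign direct investment in the manufacturing sector 214.9, purchases of foreign government bonds by domestic residents 186.9; capital account: capital transfers received from emigrants 7.2, sale of embassy land to a foreign government 11.8.)

-126.1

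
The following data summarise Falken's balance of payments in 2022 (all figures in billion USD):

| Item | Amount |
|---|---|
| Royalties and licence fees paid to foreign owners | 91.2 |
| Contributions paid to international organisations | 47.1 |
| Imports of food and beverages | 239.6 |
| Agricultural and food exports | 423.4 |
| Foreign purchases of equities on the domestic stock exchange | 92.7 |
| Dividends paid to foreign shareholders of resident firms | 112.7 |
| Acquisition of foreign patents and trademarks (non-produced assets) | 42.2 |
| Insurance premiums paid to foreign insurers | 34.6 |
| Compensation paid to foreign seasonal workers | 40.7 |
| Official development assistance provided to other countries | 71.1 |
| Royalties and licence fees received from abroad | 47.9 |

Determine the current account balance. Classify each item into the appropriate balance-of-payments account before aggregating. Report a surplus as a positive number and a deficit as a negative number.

Goods: -239.6 + 423.4 = 183.8
Services: 47.9 - 34.6 - 91.2 = -77.9
Primary income: -40.7 - 112.7 = -153.4
Secondary income: -47.1 - 71.1 = -118.2
Current account = 183.8 + (-77.9) + (-153.4) + (-118.2) = -165.7
(Excluded from the current account — financial account: foreign purchases of equities on the domestic stock exchange 92.7; capital account: acquisition of foreign patents and trademarks (non-produced assets) 42.2.)

-165.7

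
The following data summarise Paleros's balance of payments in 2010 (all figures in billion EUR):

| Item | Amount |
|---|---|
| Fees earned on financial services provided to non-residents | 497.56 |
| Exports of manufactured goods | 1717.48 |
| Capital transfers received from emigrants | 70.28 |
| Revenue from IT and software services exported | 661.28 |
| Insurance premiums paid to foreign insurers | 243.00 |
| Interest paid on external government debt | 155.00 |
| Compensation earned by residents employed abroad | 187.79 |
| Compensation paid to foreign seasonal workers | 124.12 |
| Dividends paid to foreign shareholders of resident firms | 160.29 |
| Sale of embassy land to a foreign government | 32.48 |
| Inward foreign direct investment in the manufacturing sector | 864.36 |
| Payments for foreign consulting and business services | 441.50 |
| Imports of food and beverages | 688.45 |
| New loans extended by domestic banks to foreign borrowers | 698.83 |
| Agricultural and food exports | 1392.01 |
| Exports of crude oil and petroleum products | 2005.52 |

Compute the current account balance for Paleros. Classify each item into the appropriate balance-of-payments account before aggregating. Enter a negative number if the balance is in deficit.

Goods: 2005.52 + 1392.01 + 1717.48 - 688.45 = 4426.56
Services: 497.56 + 661.28 - 243.00 - 441.50 = 474.34
Primary income: -155.00 - 124.12 + 187.79 - 160.29 = -251.62
Current account = 4426.56 + 474.34 + (-251.62) = 4649.28
(Excluded from the current account — capital account: capital transfers received from emigrants 70.28, sale of embassy land to a foreign government 32.48; financial account: inward foreign direct investment in the manufacturing sector 864.36, new loans extended by domestic banks to foreign borrowers 698.83.)

4649.28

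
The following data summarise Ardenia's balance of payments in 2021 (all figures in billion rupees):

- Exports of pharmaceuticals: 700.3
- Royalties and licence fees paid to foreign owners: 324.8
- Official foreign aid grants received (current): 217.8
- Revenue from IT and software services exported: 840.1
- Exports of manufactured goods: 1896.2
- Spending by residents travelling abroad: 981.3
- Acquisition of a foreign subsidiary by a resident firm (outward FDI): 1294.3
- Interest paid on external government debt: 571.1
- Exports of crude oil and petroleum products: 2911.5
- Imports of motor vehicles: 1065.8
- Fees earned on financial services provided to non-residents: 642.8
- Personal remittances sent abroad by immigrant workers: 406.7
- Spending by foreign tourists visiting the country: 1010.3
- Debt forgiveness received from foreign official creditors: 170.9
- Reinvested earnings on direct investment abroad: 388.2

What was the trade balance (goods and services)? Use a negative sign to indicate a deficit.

5629.3

Goods: 2911.5 - 1065.8 + 700.3 + 1896.2 = 4442.2
Services: 840.1 - 981.3 + 1010.3 + 642.8 - 324.8 = 1187.1
Trade balance = 4442.2 + 1187.1 = 5629.3
(Excluded from the trade balance — secondary income: official foreign aid grants received (current) 217.8, personal remittances sent abroad by immigrant workers 406.7; financial account: acquisition of a foreign subsidiary by a resident firm (outward FDI) 1294.3; primary income: interest paid on external government debt 571.1, reinvested earnings on direct investment abroad 388.2; capital account: debt forgiveness received from foreign official creditors 170.9.)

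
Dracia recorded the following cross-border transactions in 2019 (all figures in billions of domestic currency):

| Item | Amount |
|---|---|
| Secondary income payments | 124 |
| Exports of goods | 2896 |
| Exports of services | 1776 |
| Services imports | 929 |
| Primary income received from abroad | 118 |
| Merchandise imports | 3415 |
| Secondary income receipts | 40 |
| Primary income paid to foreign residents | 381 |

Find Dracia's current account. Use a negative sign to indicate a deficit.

Goods balance = 2896 - 3415 = -519
Services balance = 1776 - 929 = 847
Trade balance (goods + services) = -519 + 847 = 328
Net primary income = 118 - 381 = -263
Net secondary income = 40 - 124 = -84
Current account = 328 + (-263) + (-84) = -19

-19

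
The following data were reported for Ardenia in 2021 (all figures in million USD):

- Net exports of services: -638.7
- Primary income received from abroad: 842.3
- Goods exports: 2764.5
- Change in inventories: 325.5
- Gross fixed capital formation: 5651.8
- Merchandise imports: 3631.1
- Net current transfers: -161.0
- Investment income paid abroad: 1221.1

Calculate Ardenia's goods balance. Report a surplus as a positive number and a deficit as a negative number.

Goods balance = 2764.5 - 3631.1 = -866.6

-866.6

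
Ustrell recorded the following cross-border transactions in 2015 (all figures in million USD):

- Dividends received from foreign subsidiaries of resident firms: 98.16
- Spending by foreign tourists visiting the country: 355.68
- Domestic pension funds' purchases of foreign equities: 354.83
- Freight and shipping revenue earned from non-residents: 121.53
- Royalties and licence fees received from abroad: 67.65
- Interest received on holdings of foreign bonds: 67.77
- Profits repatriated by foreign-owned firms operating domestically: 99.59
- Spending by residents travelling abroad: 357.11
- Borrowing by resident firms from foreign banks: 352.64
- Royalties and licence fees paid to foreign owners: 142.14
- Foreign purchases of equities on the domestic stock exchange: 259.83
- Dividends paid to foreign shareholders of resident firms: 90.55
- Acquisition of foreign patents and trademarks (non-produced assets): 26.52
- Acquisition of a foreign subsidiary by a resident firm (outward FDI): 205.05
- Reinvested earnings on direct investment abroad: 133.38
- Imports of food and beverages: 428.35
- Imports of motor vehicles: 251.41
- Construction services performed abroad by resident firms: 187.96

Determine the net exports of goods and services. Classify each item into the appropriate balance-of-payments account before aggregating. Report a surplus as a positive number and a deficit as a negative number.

-446.19

Goods: -251.41 - 428.35 = -679.76
Services: 67.65 + 355.68 + 187.96 + 121.53 - 142.14 - 357.11 = 233.57
Trade balance = -679.76 + 233.57 = -446.19
(Excluded from the trade balance — primary income: dividends received from foreign subsidiaries of resident firms 98.16, interest received on holdings of foreign bonds 67.77, profits repatriated by foreign-owned firms operating domestically 99.59, dividends paid to foreign shareholders of resident firms 90.55, reinvested earnings on direct investment abroad 133.38; financial account: domestic pension funds' purchases of foreign equities 354.83, borrowing by resident firms from foreign banks 352.64, foreign purchases of equities on the domestic stock exchange 259.83, acquisition of a foreign subsidiary by a resident firm (outward FDI) 205.05; capital account: acquisition of foreign patents and trademarks (non-produced assets) 26.52.)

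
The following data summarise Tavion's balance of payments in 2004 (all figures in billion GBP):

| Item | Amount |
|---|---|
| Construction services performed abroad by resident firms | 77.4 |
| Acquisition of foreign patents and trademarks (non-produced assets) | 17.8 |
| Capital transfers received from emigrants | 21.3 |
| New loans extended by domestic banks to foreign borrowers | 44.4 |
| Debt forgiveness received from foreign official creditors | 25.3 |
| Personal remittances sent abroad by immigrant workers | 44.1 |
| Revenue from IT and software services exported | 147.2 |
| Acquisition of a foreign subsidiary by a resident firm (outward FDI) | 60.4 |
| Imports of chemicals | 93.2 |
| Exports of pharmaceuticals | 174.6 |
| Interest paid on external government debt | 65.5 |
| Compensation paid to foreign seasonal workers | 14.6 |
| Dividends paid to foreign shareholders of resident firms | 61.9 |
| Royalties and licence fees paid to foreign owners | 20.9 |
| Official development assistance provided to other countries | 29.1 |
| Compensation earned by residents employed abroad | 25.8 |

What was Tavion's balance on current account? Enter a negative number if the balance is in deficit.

95.7

Goods: -93.2 + 174.6 = 81.4
Services: -20.9 + 77.4 + 147.2 = 203.7
Primary income: 25.8 - 65.5 - 61.9 - 14.6 = -116.2
Secondary income: -44.1 - 29.1 = -73.2
Current account = 81.4 + 203.7 + (-116.2) + (-73.2) = 95.7
(Excluded from the current account — capital account: acquisition of foreign patents and trademarks (non-produced assets) 17.8, capital transfers received from emigrants 21.3, debt forgiveness received from foreign official creditors 25.3; financial account: new loans extended by domestic banks to foreign borrowers 44.4, acquisition of a foreign subsidiary by a resident firm (outward FDI) 60.4.)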